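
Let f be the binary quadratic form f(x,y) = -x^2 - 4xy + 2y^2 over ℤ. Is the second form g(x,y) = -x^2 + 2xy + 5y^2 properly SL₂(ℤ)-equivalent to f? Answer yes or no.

D₁ = 24, D₂ = 24
river cycle of f (length 2): (2, 4, -1), (-1, 4, 2)
river cycle of g (length 2): (-1, 4, 2), (2, 4, -1)
cycles coincide ⇒ equivalent

yes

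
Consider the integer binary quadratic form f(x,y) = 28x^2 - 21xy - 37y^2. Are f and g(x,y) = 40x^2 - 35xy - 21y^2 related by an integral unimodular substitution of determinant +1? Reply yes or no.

D₁ = 4585, D₂ = 4585
river cycle of f (length 48): (-37, 21, 28), (28, 35, -30), (-30, 25, 33), (33, 41, -22), (-22, 47, 27), (27, 61, -8), (-8, 67, 3), (3, 65, -30), (-30, 55, 13), (13, 49, -42), … (38 more)
river cycle of g (length 48): (-21, 35, 40), (40, 45, -16), (-16, 51, 31), (31, 11, -36), (-36, 61, 6), (6, 59, -46), (-46, 33, 19), (19, 43, -36), (-36, 29, 26), (26, 23, -39), … (38 more)
cycles differ ⇒ inequivalent

no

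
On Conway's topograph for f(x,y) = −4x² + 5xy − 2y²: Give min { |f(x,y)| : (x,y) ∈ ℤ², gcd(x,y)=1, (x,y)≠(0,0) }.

translate: b→3 (≡-5 mod 8), so (4,-5,2)→(4,3,1)
flip: (4,3,1)→(1,-3,4)
translate: b→1 (≡-3 mod 2), so (1,-3,4)→(1,1,2)
reduced (well bottom): (1,1,2) with a≤c, −a<b≤a
well minimum |f| = |-1| = 1 (negative-definite)

1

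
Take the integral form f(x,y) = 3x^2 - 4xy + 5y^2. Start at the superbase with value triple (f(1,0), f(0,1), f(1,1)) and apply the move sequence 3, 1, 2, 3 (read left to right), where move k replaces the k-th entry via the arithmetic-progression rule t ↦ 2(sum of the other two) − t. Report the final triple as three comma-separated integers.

start (3,5,4) = (f(1,0),f(0,1),f(1,1))
replace slot 3: 2·(3+5) − 4 = 12 → (3,5,12)
replace slot 1: 2·(5+12) − 3 = 31 → (31,5,12)
replace slot 2: 2·(31+12) − 5 = 81 → (31,81,12)
replace slot 3: 2·(31+81) − 12 = 212 → (31,81,212)

31,81,212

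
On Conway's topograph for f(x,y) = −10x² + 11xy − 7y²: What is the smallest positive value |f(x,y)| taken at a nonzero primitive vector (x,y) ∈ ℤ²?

translate: b→9 (≡-11 mod 20), so (10,-11,7)→(10,9,6)
flip: (10,9,6)→(6,-9,10)
translate: b→3 (≡-9 mod 12), so (6,-9,10)→(6,3,7)
reduced (well bottom): (6,3,7) with a≤c, −a<b≤a
well minimum |f| = |-6| = 6 (negative-definite)

6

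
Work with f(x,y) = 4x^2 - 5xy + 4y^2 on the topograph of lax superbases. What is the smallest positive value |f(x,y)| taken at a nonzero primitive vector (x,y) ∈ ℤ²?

translate: b→3 (≡-5 mod 8), so (4,-5,4)→(4,3,3)
flip: (4,3,3)→(3,-3,4)
translate: b→3 (≡-3 mod 6), so (3,-3,4)→(3,3,4)
reduced (well bottom): (3,3,4) with a≤c, −a<b≤a
well minimum = a = 3

3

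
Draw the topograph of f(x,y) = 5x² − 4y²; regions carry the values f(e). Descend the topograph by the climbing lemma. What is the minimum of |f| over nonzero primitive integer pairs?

descent: ρ → (-4,8,1)  [lands on river]
river: ρ → (1,8,-4)
closes: descent 1, river 2
min |a| on river = 1

1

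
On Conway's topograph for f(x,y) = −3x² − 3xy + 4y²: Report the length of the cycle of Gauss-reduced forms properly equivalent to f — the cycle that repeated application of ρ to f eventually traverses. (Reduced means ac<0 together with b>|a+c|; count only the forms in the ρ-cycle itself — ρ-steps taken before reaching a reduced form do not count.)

D = 57, ⌊√D⌋ = 7
descent: ρ → (4,3,-3)  [lands on river]
river: ρ → (-3,3,4)
river: ρ → (4,5,-2)
river: ρ → (-2,7,1)
river: ρ → (1,7,-2)
river: ρ → (-2,5,4)
ρ-cycle length = 6 (tail of 1 descent step not counted)

6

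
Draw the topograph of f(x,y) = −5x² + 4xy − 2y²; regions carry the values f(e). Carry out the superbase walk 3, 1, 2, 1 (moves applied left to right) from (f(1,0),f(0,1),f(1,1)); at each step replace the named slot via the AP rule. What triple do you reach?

start (-5,-2,-3) = (f(1,0),f(0,1),f(1,1))
replace slot 3: 2·((-5)+(-2)) − (-3) = -11 → (-5,-2,-11)
replace slot 1: 2·((-2)+(-11)) − (-5) = -21 → (-21,-2,-11)
replace slot 2: 2·((-21)+(-11)) − (-2) = -62 → (-21,-62,-11)
replace slot 1: 2·((-62)+(-11)) − (-21) = -125 → (-125,-62,-11)

-125,-62,-11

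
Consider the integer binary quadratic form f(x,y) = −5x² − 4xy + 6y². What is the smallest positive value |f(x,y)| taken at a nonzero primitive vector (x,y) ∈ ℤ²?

descent: ρ → (6,4,-5)  [lands on river]
river: ρ → (-5,6,5)
river: ρ → (5,4,-6)
river: ρ → (-6,8,3)
river: ρ → (3,10,-3)
river: ρ → (-3,8,6)
closes: descent 1, river 6
min |a| on river = 3

3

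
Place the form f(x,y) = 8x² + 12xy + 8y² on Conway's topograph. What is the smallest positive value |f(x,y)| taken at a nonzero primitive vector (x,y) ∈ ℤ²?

translate: b→-4 (≡12 mod 16), so (8,12,8)→(8,-4,4)
flip: (8,-4,4)→(4,4,8)
reduced (well bottom): (4,4,8) with a≤c, −a<b≤a
well minimum = a = 4

4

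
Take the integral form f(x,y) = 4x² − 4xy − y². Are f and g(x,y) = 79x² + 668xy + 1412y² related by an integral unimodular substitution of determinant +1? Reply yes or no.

D₁ = 32, D₂ = 32
river cycle of f (length 2): (-1, 4, 4), (4, 4, -1)
river cycle of g (length 2): (4, 4, -1), (-1, 4, 4)
cycles coincide ⇒ equivalent

yes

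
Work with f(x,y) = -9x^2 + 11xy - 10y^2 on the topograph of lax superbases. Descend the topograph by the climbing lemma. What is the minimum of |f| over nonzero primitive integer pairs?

translate: b→7 (≡-11 mod 18), so (9,-11,10)→(9,7,8)
flip: (9,7,8)→(8,-7,9)
reduced (well bottom): (8,-7,9) with a≤c, −a<b≤a
well minimum |f| = |-8| = 8 (negative-definite)

8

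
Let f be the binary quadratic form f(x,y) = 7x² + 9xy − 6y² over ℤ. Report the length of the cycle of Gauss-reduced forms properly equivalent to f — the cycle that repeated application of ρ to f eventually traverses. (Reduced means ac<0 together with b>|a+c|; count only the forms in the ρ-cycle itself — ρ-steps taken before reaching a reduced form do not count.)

D = 249, ⌊√D⌋ = 15
river: ρ → (-6,15,1)
river: ρ → (1,15,-6)
river: ρ → (-6,9,7)
river: ρ → (7,5,-8)
river: ρ → (-8,11,4)
river: ρ → (4,13,-5)
river: ρ → (-5,7,10)
river: ρ → (10,13,-2)
river: ρ → (-2,15,3)
river: ρ → (3,15,-2)
river: ρ → (-2,13,10)
river: ρ → (10,7,-5)
river: ρ → (-5,13,4)
river: ρ → (4,11,-8)
river: ρ → (-8,5,7)
river: ρ → (7,9,-6)
ρ-cycle length = 16 (tail of 0 descent steps not counted)

16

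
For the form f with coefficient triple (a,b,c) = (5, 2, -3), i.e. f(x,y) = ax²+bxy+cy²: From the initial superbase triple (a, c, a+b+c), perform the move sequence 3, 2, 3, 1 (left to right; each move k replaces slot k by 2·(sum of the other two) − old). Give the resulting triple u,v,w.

start (5,-3,4) = (f(1,0),f(0,1),f(1,1))
replace slot 3: 2·(5+(-3)) − 4 = 0 → (5,-3,0)
replace slot 2: 2·(5+0) − (-3) = 13 → (5,13,0)
replace slot 3: 2·(5+13) − 0 = 36 → (5,13,36)
replace slot 1: 2·(13+36) − 5 = 93 → (93,13,36)

93,13,36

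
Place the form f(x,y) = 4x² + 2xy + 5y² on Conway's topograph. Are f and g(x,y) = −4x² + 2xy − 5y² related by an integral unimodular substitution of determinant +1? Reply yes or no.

D₁ = -76, D₂ = -76
f: reduced (well bottom): (4,2,5) with a≤c, −a<b≤a
g is negative-definite; reduce −g:
−g: reduced (well bottom): (4,-2,5) with a≤c, −a<b≤a
flip sign back: reduced form of g is (-4,2,-5)
reduced forms (4, 2, 5) vs (-4, 2, -5) ⇒ inequivalent

no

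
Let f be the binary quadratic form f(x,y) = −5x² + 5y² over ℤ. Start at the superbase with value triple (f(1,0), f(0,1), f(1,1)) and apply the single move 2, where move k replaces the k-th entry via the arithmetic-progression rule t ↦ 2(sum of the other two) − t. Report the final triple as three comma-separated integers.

start (-5,5,0) = (f(1,0),f(0,1),f(1,1))
replace slot 2: 2·((-5)+0) − 5 = -15 → (-5,-15,0)

-5,-15,0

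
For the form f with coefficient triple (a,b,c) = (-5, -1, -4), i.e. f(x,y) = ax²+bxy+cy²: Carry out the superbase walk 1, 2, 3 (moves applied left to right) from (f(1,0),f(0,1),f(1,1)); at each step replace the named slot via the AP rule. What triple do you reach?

start (-5,-4,-10) = (f(1,0),f(0,1),f(1,1))
replace slot 1: 2·((-4)+(-10)) − (-5) = -23 → (-23,-4,-10)
replace slot 2: 2·((-23)+(-10)) − (-4) = -62 → (-23,-62,-10)
replace slot 3: 2·((-23)+(-62)) − (-10) = -160 → (-23,-62,-160)

-23,-62,-160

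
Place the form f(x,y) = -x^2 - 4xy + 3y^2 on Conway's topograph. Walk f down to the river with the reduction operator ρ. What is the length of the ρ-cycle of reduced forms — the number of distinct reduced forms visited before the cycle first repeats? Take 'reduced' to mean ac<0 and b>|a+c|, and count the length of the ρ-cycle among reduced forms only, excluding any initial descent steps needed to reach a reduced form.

D = 28, ⌊√D⌋ = 5
descent: ρ → (3,4,-1)  [lands on river]
river: ρ → (-1,4,3)
river: ρ → (3,2,-2)
river: ρ → (-2,2,3)
ρ-cycle length = 4 (tail of 1 descent step not counted)

4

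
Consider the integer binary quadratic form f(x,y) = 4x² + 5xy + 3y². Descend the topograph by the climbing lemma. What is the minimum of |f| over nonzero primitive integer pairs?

translate: b→-3 (≡5 mod 8), so (4,5,3)→(4,-3,2)
flip: (4,-3,2)→(2,3,4)
translate: b→-1 (≡3 mod 4), so (2,3,4)→(2,-1,3)
reduced (well bottom): (2,-1,3) with a≤c, −a<b≤a
well minimum = a = 2

2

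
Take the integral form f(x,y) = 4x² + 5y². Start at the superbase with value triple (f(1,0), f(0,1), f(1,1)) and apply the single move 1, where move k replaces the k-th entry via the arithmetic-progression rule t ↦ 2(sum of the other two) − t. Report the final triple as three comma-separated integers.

start (4,5,9) = (f(1,0),f(0,1),f(1,1))
replace slot 1: 2·(5+9) − 4 = 24 → (24,5,9)

24,5,9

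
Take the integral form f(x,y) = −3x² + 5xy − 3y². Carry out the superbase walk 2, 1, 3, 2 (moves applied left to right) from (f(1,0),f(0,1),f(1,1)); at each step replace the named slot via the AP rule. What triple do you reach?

start (-3,-3,-1) = (f(1,0),f(0,1),f(1,1))
replace slot 2: 2·((-3)+(-1)) − (-3) = -5 → (-3,-5,-1)
replace slot 1: 2·((-5)+(-1)) − (-3) = -9 → (-9,-5,-1)
replace slot 3: 2·((-9)+(-5)) − (-1) = -27 → (-9,-5,-27)
replace slot 2: 2·((-9)+(-27)) − (-5) = -67 → (-9,-67,-27)

-9,-67,-27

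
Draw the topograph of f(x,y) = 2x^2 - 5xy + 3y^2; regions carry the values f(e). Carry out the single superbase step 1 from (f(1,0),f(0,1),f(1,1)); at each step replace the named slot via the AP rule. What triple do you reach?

start (2,3,0) = (f(1,0),f(0,1),f(1,1))
replace slot 1: 2·(3+0) − 2 = 4 → (4,3,0)

4,3,0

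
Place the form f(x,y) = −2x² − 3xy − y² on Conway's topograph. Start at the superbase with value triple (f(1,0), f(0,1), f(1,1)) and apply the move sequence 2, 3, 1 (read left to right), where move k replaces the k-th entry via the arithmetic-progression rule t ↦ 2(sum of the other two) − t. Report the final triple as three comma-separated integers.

start (-2,-1,-6) = (f(1,0),f(0,1),f(1,1))
replace slot 2: 2·((-2)+(-6)) − (-1) = -15 → (-2,-15,-6)
replace slot 3: 2·((-2)+(-15)) − (-6) = -28 → (-2,-15,-28)
replace slot 1: 2·((-15)+(-28)) − (-2) = -84 → (-84,-15,-28)

-84,-15,-28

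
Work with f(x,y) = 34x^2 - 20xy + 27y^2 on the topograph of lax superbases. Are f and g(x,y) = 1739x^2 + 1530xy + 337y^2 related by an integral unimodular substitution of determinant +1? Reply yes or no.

D₁ = -3272, D₂ = -3272
f: flip: (34,-20,27)→(27,20,34)
f: reduced (well bottom): (27,20,34) with a≤c, −a<b≤a
g: flip: (1739,1530,337)→(337,-1530,1739)
g: translate: b→-182 (≡-1530 mod 674), so (337,-1530,1739)→(337,-182,27)
g: flip: (337,-182,27)→(27,182,337)
g: translate: b→20 (≡182 mod 54), so (27,182,337)→(27,20,34)
g: reduced (well bottom): (27,20,34) with a≤c, −a<b≤a
reduced forms (27, 20, 34) vs (27, 20, 34) ⇒ equivalent

yes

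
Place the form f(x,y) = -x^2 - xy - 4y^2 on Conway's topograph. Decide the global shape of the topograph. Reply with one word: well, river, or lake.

D = b²−4ac = (-1)² − 4·(-1)·(-4) = -15
D < 0 ⇒ definite ⇒ every region one sign ⇒ single well

well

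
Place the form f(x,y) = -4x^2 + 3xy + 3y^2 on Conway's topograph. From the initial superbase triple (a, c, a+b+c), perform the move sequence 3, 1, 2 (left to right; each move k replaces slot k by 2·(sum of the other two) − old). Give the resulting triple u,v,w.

start (-4,3,2) = (f(1,0),f(0,1),f(1,1))
replace slot 3: 2·((-4)+3) − 2 = -4 → (-4,3,-4)
replace slot 1: 2·(3+(-4)) − (-4) = 2 → (2,3,-4)
replace slot 2: 2·(2+(-4)) − 3 = -7 → (2,-7,-4)

2,-7,-4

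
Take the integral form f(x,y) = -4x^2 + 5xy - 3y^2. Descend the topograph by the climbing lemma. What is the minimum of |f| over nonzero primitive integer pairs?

translate: b→3 (≡-5 mod 8), so (4,-5,3)→(4,3,2)
flip: (4,3,2)→(2,-3,4)
translate: b→1 (≡-3 mod 4), so (2,-3,4)→(2,1,3)
reduced (well bottom): (2,1,3) with a≤c, −a<b≤a
well minimum |f| = |-2| = 2 (negative-definite)

2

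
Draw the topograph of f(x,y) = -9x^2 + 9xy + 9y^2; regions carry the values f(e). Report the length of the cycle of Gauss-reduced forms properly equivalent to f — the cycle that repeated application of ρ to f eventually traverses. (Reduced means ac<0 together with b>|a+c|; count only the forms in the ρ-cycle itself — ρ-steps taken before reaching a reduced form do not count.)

D = 405, ⌊√D⌋ = 20
river: ρ → (9,9,-9)
river: ρ → (-9,9,9)
ρ-cycle length = 2 (tail of 0 descent steps not counted)

2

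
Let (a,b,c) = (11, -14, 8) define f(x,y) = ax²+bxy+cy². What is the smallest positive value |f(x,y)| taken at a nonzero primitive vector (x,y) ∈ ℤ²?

translate: b→8 (≡-14 mod 22), so (11,-14,8)→(11,8,5)
flip: (11,8,5)→(5,-8,11)
translate: b→2 (≡-8 mod 10), so (5,-8,11)→(5,2,8)
reduced (well bottom): (5,2,8) with a≤c, −a<b≤a
well minimum = a = 5

5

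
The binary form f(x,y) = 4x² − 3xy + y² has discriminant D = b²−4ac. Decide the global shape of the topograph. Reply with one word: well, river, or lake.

D = b²−4ac = (-3)² − 4·4·1 = -7
D < 0 ⇒ definite ⇒ every region one sign ⇒ single well

well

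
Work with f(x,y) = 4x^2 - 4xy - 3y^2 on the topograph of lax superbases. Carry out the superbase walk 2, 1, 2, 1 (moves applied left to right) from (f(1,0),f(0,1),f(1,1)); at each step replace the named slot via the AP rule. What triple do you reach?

start (4,-3,-3) = (f(1,0),f(0,1),f(1,1))
replace slot 2: 2·(4+(-3)) − (-3) = 5 → (4,5,-3)
replace slot 1: 2·(5+(-3)) − 4 = 0 → (0,5,-3)
replace slot 2: 2·(0+(-3)) − 5 = -11 → (0,-11,-3)
replace slot 1: 2·((-11)+(-3)) − 0 = -28 → (-28,-11,-3)

-28,-11,-3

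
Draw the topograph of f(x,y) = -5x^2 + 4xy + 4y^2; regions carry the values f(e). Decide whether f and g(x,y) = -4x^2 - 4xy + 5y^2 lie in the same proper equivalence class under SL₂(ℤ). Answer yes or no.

D₁ = 96, D₂ = 96
river cycle of f (length 4): (4, 4, -5), (-5, 6, 3), (3, 6, -5), (-5, 4, 4)
river cycle of g (length 4): (5, 4, -4), (-4, 4, 5), (5, 6, -3), (-3, 6, 5)
cycles differ ⇒ inequivalent

no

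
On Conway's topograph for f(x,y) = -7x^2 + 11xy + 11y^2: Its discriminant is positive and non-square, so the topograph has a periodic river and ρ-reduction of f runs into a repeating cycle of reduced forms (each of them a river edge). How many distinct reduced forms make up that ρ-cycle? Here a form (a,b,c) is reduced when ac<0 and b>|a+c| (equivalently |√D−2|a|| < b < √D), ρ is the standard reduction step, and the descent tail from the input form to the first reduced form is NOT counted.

D = 429, ⌊√D⌋ = 20
river: ρ → (11,11,-7)
river: ρ → (-7,17,5)
river: ρ → (5,13,-13)
river: ρ → (-13,13,5)
river: ρ → (5,17,-7)
river: ρ → (-7,11,11)
ρ-cycle length = 6 (tail of 0 descent steps not counted)

6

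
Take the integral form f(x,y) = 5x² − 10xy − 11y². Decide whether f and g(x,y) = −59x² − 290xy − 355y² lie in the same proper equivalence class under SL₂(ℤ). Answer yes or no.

D₁ = 320, D₂ = 320
river cycle of f (length 4): (-11, 10, 5), (5, 10, -11), (-11, 12, 4), (4, 12, -11)
river cycle of g (length 4): (-11, 10, 5), (5, 10, -11), (-11, 12, 4), (4, 12, -11)
cycles coincide ⇒ equivalent

yes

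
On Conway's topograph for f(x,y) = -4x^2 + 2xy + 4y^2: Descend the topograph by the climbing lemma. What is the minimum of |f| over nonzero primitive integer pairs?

river: ρ → (4,6,-2)
river: ρ → (-2,6,4)
river: ρ → (4,2,-4)
river: ρ → (-4,6,2)
river: ρ → (2,6,-4)
river: ρ → (-4,2,4)
closes: descent 0, river 6
min |a| on river = 2

2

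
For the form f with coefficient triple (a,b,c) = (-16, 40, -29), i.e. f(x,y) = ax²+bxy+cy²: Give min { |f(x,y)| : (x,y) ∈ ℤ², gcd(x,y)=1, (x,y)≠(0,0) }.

translate: b→-8 (≡-40 mod 32), so (16,-40,29)→(16,-8,5)
flip: (16,-8,5)→(5,8,16)
translate: b→-2 (≡8 mod 10), so (5,8,16)→(5,-2,13)
reduced (well bottom): (5,-2,13) with a≤c, −a<b≤a
well minimum |f| = |-5| = 5 (negative-definite)

5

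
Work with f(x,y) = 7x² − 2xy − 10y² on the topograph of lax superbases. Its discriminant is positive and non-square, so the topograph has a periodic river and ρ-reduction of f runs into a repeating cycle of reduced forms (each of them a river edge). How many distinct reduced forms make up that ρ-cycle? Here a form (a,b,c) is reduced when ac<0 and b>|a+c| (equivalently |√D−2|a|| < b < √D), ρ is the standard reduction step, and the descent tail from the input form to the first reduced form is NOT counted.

D = 284, ⌊√D⌋ = 16
descent: ρ → (-10,2,7)
descent: ρ → (7,12,-5)  [lands on river]
river: ρ → (-5,8,11)
river: ρ → (11,14,-2)
river: ρ → (-2,14,11)
river: ρ → (11,8,-5)
river: ρ → (-5,12,7)
river: ρ → (7,16,-1)
river: ρ → (-1,16,7)
ρ-cycle length = 8 (tail of 2 descent steps not counted)

8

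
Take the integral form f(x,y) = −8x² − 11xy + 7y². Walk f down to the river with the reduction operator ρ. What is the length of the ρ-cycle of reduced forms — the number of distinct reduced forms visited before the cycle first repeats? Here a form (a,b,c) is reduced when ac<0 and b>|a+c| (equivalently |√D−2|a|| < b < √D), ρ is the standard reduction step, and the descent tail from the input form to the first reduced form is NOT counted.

D = 345, ⌊√D⌋ = 18
descent: ρ → (7,11,-8)  [lands on river]
river: ρ → (-8,5,10)
river: ρ → (10,15,-3)
river: ρ → (-3,15,10)
river: ρ → (10,5,-8)
river: ρ → (-8,11,7)
river: ρ → (7,17,-2)
river: ρ → (-2,15,15)
river: ρ → (15,15,-2)
river: ρ → (-2,17,7)
ρ-cycle length = 10 (tail of 1 descent step not counted)

10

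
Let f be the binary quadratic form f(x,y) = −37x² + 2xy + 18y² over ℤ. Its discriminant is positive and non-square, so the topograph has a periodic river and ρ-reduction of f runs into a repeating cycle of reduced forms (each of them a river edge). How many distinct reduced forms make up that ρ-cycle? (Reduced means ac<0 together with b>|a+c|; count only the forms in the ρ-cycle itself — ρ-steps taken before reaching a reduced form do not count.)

D = 2668, ⌊√D⌋ = 51
descent: ρ → (18,34,-21)  [lands on river]
river: ρ → (-21,50,2)
river: ρ → (2,50,-21)
river: ρ → (-21,34,18)
river: ρ → (18,38,-17)
river: ρ → (-17,30,26)
river: ρ → (26,22,-21)
river: ρ → (-21,20,27)
river: ρ → (27,34,-14)
river: ρ → (-14,50,3)
river: ρ → (3,46,-46)
river: ρ → (-46,46,3)
river: ρ → (3,50,-14)
river: ρ → (-14,34,27)
river: ρ → (27,20,-21)
river: ρ → (-21,22,26)
river: ρ → (26,30,-17)
river: ρ → (-17,38,18)
ρ-cycle length = 18 (tail of 1 descent step not counted)

18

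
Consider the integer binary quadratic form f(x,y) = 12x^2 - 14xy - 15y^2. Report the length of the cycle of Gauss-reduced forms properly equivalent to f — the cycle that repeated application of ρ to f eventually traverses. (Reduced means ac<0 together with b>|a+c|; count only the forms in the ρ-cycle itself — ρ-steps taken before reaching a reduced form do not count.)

D = 916, ⌊√D⌋ = 30
descent: ρ → (-15,14,12)  [lands on river]
river: ρ → (12,10,-17)
river: ρ → (-17,24,5)
river: ρ → (5,26,-12)
river: ρ → (-12,22,9)
river: ρ → (9,14,-20)
river: ρ → (-20,26,3)
river: ρ → (3,28,-11)
river: ρ → (-11,16,15)
river: ρ → (15,14,-12)
river: ρ → (-12,10,17)
river: ρ → (17,24,-5)
river: ρ → (-5,26,12)
river: ρ → (12,22,-9)
river: ρ → (-9,14,20)
river: ρ → (20,26,-3)
river: ρ → (-3,28,11)
river: ρ → (11,16,-15)
ρ-cycle length = 18 (tail of 1 descent step not counted)

18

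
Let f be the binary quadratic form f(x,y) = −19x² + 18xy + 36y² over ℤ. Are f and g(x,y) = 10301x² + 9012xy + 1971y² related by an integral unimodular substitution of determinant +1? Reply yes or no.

D₁ = 3060, D₂ = 3060
river cycle of f (length 10): (36, 54, -1), (-1, 54, 36), (36, 18, -19), (-19, 20, 35), (35, 50, -4), (-4, 54, 9), (9, 54, -4), (-4, 50, 35), (35, 20, -19), (-19, 18, 36)
river cycle of g (length 10): (35, 20, -19), (-19, 18, 36), (36, 54, -1), (-1, 54, 36), (36, 18, -19), (-19, 20, 35), (35, 50, -4), (-4, 54, 9), (9, 54, -4), (-4, 50, 35)
cycles coincide ⇒ equivalent

yes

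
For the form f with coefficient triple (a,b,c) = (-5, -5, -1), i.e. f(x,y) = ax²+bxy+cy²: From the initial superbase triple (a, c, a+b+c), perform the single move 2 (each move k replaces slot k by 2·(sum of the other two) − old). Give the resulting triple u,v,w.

start (-5,-1,-11) = (f(1,0),f(0,1),f(1,1))
replace slot 2: 2·((-5)+(-11)) − (-1) = -31 → (-5,-31,-11)

-5,-31,-11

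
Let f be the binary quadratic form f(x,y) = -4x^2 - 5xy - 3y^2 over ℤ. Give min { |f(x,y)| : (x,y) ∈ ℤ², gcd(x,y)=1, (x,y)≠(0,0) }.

translate: b→-3 (≡5 mod 8), so (4,5,3)→(4,-3,2)
flip: (4,-3,2)→(2,3,4)
translate: b→-1 (≡3 mod 4), so (2,3,4)→(2,-1,3)
reduced (well bottom): (2,-1,3) with a≤c, −a<b≤a
well minimum |f| = |-2| = 2 (negative-definite)

2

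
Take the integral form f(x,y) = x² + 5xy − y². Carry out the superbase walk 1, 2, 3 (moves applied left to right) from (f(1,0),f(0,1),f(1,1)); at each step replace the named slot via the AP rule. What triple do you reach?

start (1,-1,5) = (f(1,0),f(0,1),f(1,1))
replace slot 1: 2·((-1)+5) − 1 = 7 → (7,-1,5)
replace slot 2: 2·(7+5) − (-1) = 25 → (7,25,5)
replace slot 3: 2·(7+25) − 5 = 59 → (7,25,59)

7,25,59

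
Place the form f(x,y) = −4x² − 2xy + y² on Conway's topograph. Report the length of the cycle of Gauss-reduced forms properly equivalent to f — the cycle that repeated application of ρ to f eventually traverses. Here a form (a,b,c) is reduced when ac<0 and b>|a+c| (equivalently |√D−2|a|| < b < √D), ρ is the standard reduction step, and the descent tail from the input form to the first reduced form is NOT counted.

D = 20, ⌊√D⌋ = 4
descent: ρ → (1,4,-1)  [lands on river]
river: ρ → (-1,4,1)
ρ-cycle length = 2 (tail of 1 descent step not counted)

2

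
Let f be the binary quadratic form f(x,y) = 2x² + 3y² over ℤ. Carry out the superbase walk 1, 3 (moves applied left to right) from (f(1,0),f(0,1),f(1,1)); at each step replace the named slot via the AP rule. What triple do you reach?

start (2,3,5) = (f(1,0),f(0,1),f(1,1))
replace slot 1: 2·(3+5) − 2 = 14 → (14,3,5)
replace slot 3: 2·(14+3) − 5 = 29 → (14,3,29)

14,3,29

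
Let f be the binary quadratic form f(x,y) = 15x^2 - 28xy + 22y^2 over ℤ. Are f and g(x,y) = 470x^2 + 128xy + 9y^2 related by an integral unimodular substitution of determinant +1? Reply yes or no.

D₁ = -536, D₂ = -536
f: translate: b→2 (≡-28 mod 30), so (15,-28,22)→(15,2,9)
f: flip: (15,2,9)→(9,-2,15)
f: reduced (well bottom): (9,-2,15) with a≤c, −a<b≤a
g: flip: (470,128,9)→(9,-128,470)
g: translate: b→-2 (≡-128 mod 18), so (9,-128,470)→(9,-2,15)
g: reduced (well bottom): (9,-2,15) with a≤c, −a<b≤a
reduced forms (9, -2, 15) vs (9, -2, 15) ⇒ equivalent

yes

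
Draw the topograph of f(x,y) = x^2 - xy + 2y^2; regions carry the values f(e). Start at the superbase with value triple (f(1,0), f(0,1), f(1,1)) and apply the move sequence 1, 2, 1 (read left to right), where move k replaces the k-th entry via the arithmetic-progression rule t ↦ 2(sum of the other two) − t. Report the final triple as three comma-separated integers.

start (1,2,2) = (f(1,0),f(0,1),f(1,1))
replace slot 1: 2·(2+2) − 1 = 7 → (7,2,2)
replace slot 2: 2·(7+2) − 2 = 16 → (7,16,2)
replace slot 1: 2·(16+2) − 7 = 29 → (29,16,2)

29,16,2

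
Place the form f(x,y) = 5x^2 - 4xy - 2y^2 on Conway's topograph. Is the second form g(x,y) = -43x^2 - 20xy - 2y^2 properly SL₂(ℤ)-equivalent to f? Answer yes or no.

D₁ = 56, D₂ = 56
river cycle of f (length 4): (-2, 4, 5), (5, 6, -1), (-1, 6, 5), (5, 4, -2)
river cycle of g (length 4): (-2, 4, 5), (5, 6, -1), (-1, 6, 5), (5, 4, -2)
cycles coincide ⇒ equivalent

yes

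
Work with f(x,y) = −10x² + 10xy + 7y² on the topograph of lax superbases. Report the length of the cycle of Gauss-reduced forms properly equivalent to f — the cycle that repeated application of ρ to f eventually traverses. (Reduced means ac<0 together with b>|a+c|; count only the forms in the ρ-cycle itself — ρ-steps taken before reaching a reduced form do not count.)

D = 380, ⌊√D⌋ = 19
river: ρ → (7,18,-2)
river: ρ → (-2,18,7)
river: ρ → (7,10,-10)
river: ρ → (-10,10,7)
ρ-cycle length = 4 (tail of 0 descent steps not counted)

4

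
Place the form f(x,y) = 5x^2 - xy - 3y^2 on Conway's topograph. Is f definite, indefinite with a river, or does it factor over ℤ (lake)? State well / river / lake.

D = b²−4ac = (-1)² − 4·5·(-3) = 61
D > 0 non-square ⇒ indefinite ⇒ periodic river

river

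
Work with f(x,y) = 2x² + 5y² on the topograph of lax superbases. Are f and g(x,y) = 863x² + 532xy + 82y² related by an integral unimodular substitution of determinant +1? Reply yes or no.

D₁ = -40, D₂ = -40
f: reduced (well bottom): (2,0,5) with a≤c, −a<b≤a
g: flip: (863,532,82)→(82,-532,863)
g: translate: b→-40 (≡-532 mod 164), so (82,-532,863)→(82,-40,5)
g: flip: (82,-40,5)→(5,40,82)
g: translate: b→0 (≡40 mod 10), so (5,40,82)→(5,0,2)
g: flip: (5,0,2)→(2,0,5)
g: reduced (well bottom): (2,0,5) with a≤c, −a<b≤a
reduced forms (2, 0, 5) vs (2, 0, 5) ⇒ equivalent

yes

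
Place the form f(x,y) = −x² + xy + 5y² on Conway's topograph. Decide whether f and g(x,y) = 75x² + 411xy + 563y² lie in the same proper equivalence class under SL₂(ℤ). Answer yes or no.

D₁ = 21, D₂ = 21
river cycle of f (length 2): (-1, 3, 3), (3, 3, -1)
river cycle of g (length 2): (-1, 3, 3), (3, 3, -1)
cycles coincide ⇒ equivalent

yes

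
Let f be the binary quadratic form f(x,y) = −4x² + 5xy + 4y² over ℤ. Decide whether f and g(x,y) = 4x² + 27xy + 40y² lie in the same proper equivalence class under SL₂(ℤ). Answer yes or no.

D₁ = 89, D₂ = 89
river cycle of f (length 14): (4, 3, -5), (-5, 7, 2), (2, 9, -1), (-1, 9, 2), (2, 7, -5), (-5, 3, 4), (4, 5, -4), (-4, 3, 5), (5, 7, -2), (-2, 9, 1), … (4 more)
river cycle of g (length 14): (4, 3, -5), (-5, 7, 2), (2, 9, -1), (-1, 9, 2), (2, 7, -5), (-5, 3, 4), (4, 5, -4), (-4, 3, 5), (5, 7, -2), (-2, 9, 1), … (4 more)
cycles coincide ⇒ equivalent

yes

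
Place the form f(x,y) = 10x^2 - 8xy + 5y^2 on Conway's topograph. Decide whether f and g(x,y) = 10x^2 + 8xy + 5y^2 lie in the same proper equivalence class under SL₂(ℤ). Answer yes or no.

D₁ = -136, D₂ = -136
f: flip: (10,-8,5)→(5,8,10)
f: translate: b→-2 (≡8 mod 10), so (5,8,10)→(5,-2,7)
f: reduced (well bottom): (5,-2,7) with a≤c, −a<b≤a
g: flip: (10,8,5)→(5,-8,10)
g: translate: b→2 (≡-8 mod 10), so (5,-8,10)→(5,2,7)
g: reduced (well bottom): (5,2,7) with a≤c, −a<b≤a
reduced forms (5, -2, 7) vs (5, 2, 7) ⇒ inequivalent

no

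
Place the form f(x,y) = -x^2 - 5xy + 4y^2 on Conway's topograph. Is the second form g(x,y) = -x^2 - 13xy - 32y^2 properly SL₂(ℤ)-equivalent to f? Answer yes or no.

D₁ = 41, D₂ = 41
river cycle of f (length 10): (4, 5, -1), (-1, 5, 4), (4, 3, -2), (-2, 5, 2), (2, 3, -4), (-4, 5, 1), (1, 5, -4), (-4, 3, 2), (2, 5, -2), (-2, 3, 4)
river cycle of g (length 10): (-1, 5, 4), (4, 3, -2), (-2, 5, 2), (2, 3, -4), (-4, 5, 1), (1, 5, -4), (-4, 3, 2), (2, 5, -2), (-2, 3, 4), (4, 5, -1)
cycles coincide ⇒ equivalent

yes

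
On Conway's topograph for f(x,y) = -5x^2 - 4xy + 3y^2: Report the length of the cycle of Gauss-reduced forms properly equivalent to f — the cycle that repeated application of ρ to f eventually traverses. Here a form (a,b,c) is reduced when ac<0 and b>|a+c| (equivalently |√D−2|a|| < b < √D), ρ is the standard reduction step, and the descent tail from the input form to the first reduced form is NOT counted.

D = 76, ⌊√D⌋ = 8
descent: ρ → (3,4,-5)  [lands on river]
river: ρ → (-5,6,2)
river: ρ → (2,6,-5)
river: ρ → (-5,4,3)
river: ρ → (3,8,-1)
river: ρ → (-1,8,3)
ρ-cycle length = 6 (tail of 1 descent step not counted)

6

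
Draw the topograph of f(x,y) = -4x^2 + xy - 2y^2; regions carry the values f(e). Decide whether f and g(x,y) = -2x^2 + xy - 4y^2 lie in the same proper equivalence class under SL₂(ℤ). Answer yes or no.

D₁ = -31, D₂ = -31
f is negative-definite; reduce −f:
−f: flip: (4,-1,2)→(2,1,4)
−f: reduced (well bottom): (2,1,4) with a≤c, −a<b≤a
flip sign back: reduced form of f is (-2,-1,-4)
g is negative-definite; reduce −g:
−g: reduced (well bottom): (2,-1,4) with a≤c, −a<b≤a
flip sign back: reduced form of g is (-2,1,-4)
reduced forms (-2, -1, -4) vs (-2, 1, -4) ⇒ inequivalent

no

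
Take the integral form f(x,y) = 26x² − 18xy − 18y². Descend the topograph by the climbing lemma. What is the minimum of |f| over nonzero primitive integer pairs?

descent: ρ → (-18,18,26)  [lands on river]
river: ρ → (26,34,-10)
river: ρ → (-10,46,2)
river: ρ → (2,46,-10)
river: ρ → (-10,34,26)
river: ρ → (26,18,-18)
closes: descent 1, river 6
min |a| on river = 2

2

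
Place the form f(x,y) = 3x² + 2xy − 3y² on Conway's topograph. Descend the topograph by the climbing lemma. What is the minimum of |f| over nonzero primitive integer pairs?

river: ρ → (-3,4,2)
river: ρ → (2,4,-3)
river: ρ → (-3,2,3)
river: ρ → (3,4,-2)
river: ρ → (-2,4,3)
river: ρ → (3,2,-3)
closes: descent 0, river 6
min |a| on river = 2

2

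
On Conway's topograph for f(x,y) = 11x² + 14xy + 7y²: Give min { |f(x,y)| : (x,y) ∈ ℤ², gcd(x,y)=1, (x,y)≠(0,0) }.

translate: b→-8 (≡14 mod 22), so (11,14,7)→(11,-8,4)
flip: (11,-8,4)→(4,8,11)
translate: b→0 (≡8 mod 8), so (4,8,11)→(4,0,7)
reduced (well bottom): (4,0,7) with a≤c, −a<b≤a
well minimum = a = 4

4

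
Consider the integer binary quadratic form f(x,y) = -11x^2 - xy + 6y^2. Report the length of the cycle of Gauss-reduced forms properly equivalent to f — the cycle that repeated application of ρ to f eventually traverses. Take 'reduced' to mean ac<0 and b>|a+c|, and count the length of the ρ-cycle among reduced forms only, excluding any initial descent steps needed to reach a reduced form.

D = 265, ⌊√D⌋ = 16
descent: ρ → (6,13,-4)  [lands on river]
river: ρ → (-4,11,9)
river: ρ → (9,7,-6)
river: ρ → (-6,5,10)
river: ρ → (10,15,-1)
river: ρ → (-1,15,10)
river: ρ → (10,5,-6)
river: ρ → (-6,7,9)
river: ρ → (9,11,-4)
river: ρ → (-4,13,6)
river: ρ → (6,11,-6)
river: ρ → (-6,13,4)
river: ρ → (4,11,-9)
river: ρ → (-9,7,6)
river: ρ → (6,5,-10)
river: ρ → (-10,15,1)
river: ρ → (1,15,-10)
river: ρ → (-10,5,6)
river: ρ → (6,7,-9)
river: ρ → (-9,11,4)
river: ρ → (4,13,-6)
river: ρ → (-6,11,6)
ρ-cycle length = 22 (tail of 1 descent step not counted)

22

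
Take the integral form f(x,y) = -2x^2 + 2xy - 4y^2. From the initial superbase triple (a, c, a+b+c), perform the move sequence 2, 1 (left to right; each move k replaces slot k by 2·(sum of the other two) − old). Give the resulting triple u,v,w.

start (-2,-4,-4) = (f(1,0),f(0,1),f(1,1))
replace slot 2: 2·((-2)+(-4)) − (-4) = -8 → (-2,-8,-4)
replace slot 1: 2·((-8)+(-4)) − (-2) = -22 → (-22,-8,-4)

-22,-8,-4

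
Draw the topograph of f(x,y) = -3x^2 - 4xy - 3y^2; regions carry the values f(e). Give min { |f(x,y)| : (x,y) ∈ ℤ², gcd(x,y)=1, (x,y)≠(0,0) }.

translate: b→-2 (≡4 mod 6), so (3,4,3)→(3,-2,2)
flip: (3,-2,2)→(2,2,3)
reduced (well bottom): (2,2,3) with a≤c, −a<b≤a
well minimum |f| = |-2| = 2 (negative-definite)

2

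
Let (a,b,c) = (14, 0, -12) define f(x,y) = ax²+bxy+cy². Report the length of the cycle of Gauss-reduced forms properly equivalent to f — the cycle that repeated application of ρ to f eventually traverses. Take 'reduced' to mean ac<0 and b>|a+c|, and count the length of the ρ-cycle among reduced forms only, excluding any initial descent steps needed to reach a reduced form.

D = 672, ⌊√D⌋ = 25
descent: ρ → (-12,24,2)  [lands on river]
river: ρ → (2,24,-12)
ρ-cycle length = 2 (tail of 1 descent step not counted)

2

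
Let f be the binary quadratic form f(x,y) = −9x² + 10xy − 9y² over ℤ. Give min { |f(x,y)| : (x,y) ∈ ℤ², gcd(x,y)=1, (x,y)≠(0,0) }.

translate: b→8 (≡-10 mod 18), so (9,-10,9)→(9,8,8)
flip: (9,8,8)→(8,-8,9)
translate: b→8 (≡-8 mod 16), so (8,-8,9)→(8,8,9)
reduced (well bottom): (8,8,9) with a≤c, −a<b≤a
well minimum |f| = |-8| = 8 (negative-definite)

8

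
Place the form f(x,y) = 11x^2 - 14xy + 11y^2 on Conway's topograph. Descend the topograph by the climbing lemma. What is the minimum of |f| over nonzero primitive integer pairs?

translate: b→8 (≡-14 mod 22), so (11,-14,11)→(11,8,8)
flip: (11,8,8)→(8,-8,11)
translate: b→8 (≡-8 mod 16), so (8,-8,11)→(8,8,11)
reduced (well bottom): (8,8,11) with a≤c, −a<b≤a
well minimum = a = 8

8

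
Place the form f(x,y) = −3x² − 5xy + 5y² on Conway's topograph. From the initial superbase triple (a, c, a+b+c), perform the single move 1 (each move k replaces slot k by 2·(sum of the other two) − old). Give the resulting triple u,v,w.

start (-3,5,-3) = (f(1,0),f(0,1),f(1,1))
replace slot 1: 2·(5+(-3)) − (-3) = 7 → (7,5,-3)

7,5,-3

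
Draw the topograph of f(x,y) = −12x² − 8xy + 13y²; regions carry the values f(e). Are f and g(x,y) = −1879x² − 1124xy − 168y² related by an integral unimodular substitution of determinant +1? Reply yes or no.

D₁ = 688, D₂ = 688
river cycle of f (length 16): (13, 8, -12), (-12, 16, 9), (9, 20, -8), (-8, 12, 17), (17, 22, -3), (-3, 26, 1), (1, 26, -3), (-3, 22, 17), (17, 12, -8), (-8, 20, 9), … (6 more)
river cycle of g (length 16): (9, 20, -8), (-8, 12, 17), (17, 22, -3), (-3, 26, 1), (1, 26, -3), (-3, 22, 17), (17, 12, -8), (-8, 20, 9), (9, 16, -12), (-12, 8, 13), … (6 more)
cycles coincide ⇒ equivalent

yes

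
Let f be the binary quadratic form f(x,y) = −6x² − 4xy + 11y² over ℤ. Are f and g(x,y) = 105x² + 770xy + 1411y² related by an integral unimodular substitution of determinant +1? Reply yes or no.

D₁ = 280, D₂ = 280
river cycle of f (length 6): (-6, 8, 9), (9, 10, -5), (-5, 10, 9), (9, 8, -6), (-6, 16, 1), (1, 16, -6)
river cycle of g (length 6): (-6, 8, 9), (9, 10, -5), (-5, 10, 9), (9, 8, -6), (-6, 16, 1), (1, 16, -6)
cycles coincide ⇒ equivalent

yes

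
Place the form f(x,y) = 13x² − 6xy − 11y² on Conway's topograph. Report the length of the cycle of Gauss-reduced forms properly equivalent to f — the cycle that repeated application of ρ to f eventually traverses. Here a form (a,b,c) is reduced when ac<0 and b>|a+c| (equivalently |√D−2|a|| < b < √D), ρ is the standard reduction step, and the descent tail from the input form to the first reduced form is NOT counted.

D = 608, ⌊√D⌋ = 24
descent: ρ → (-11,6,13)  [lands on river]
river: ρ → (13,20,-4)
river: ρ → (-4,20,13)
river: ρ → (13,6,-11)
river: ρ → (-11,16,8)
river: ρ → (8,16,-11)
ρ-cycle length = 6 (tail of 1 descent step not counted)

6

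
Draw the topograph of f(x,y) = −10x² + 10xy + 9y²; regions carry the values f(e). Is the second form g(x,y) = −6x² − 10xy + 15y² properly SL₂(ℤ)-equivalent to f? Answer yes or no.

D₁ = 460, D₂ = 460
river cycle of f (length 10): (9, 8, -11), (-11, 14, 6), (6, 10, -15), (-15, 20, 1), (1, 20, -15), (-15, 10, 6), (6, 14, -11), (-11, 8, 9), (9, 10, -10), (-10, 10, 9)
river cycle of g (length 10): (15, 10, -6), (-6, 14, 11), (11, 8, -9), (-9, 10, 10), (10, 10, -9), (-9, 8, 11), (11, 14, -6), (-6, 10, 15), (15, 20, -1), (-1, 20, 15)
cycles differ ⇒ inequivalent

no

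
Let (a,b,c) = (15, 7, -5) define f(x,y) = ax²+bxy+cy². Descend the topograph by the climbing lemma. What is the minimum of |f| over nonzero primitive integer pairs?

descent: ρ → (-5,13,9)  [lands on river]
river: ρ → (9,5,-9)
river: ρ → (-9,13,5)
river: ρ → (5,17,-3)
river: ρ → (-3,13,15)
river: ρ → (15,17,-1)
river: ρ → (-1,17,15)
river: ρ → (15,13,-3)
river: ρ → (-3,17,5)
river: ρ → (5,13,-9)
river: ρ → (-9,5,9)
river: ρ → (9,13,-5)
river: ρ → (-5,17,3)
river: ρ → (3,13,-15)
river: ρ → (-15,17,1)
river: ρ → (1,17,-15)
river: ρ → (-15,13,3)
river: ρ → (3,17,-5)
closes: descent 1, river 18
min |a| on river = 1

1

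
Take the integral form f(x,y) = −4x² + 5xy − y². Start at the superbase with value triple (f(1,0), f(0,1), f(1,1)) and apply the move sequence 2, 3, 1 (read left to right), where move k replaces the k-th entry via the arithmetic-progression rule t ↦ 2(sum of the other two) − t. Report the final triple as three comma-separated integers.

start (-4,-1,0) = (f(1,0),f(0,1),f(1,1))
replace slot 2: 2·((-4)+0) − (-1) = -7 → (-4,-7,0)
replace slot 3: 2·((-4)+(-7)) − 0 = -22 → (-4,-7,-22)
replace slot 1: 2·((-7)+(-22)) − (-4) = -54 → (-54,-7,-22)

-54,-7,-22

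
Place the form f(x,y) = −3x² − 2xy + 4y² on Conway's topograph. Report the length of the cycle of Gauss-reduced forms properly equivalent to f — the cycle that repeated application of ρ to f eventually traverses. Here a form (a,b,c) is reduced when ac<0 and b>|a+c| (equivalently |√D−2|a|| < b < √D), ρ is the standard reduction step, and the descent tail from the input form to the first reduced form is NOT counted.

D = 52, ⌊√D⌋ = 7
descent: ρ → (4,2,-3)  [lands on river]
river: ρ → (-3,4,3)
river: ρ → (3,2,-4)
river: ρ → (-4,6,1)
river: ρ → (1,6,-4)
river: ρ → (-4,2,3)
river: ρ → (3,4,-3)
river: ρ → (-3,2,4)
river: ρ → (4,6,-1)
river: ρ → (-1,6,4)
ρ-cycle length = 10 (tail of 1 descent step not counted)

10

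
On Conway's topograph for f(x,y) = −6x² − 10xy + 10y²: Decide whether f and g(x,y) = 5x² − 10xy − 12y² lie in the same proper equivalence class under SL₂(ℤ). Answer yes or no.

D₁ = 340, D₂ = 340
river cycle of f (length 6): (10, 10, -6), (-6, 14, 6), (6, 10, -10), (-10, 10, 6), (6, 14, -6), (-6, 10, 10)
river cycle of g (length 14): (-12, 10, 5), (5, 10, -12), (-12, 14, 3), (3, 16, -7), (-7, 12, 7), (7, 16, -3), (-3, 14, 12), (12, 10, -5), (-5, 10, 12), (12, 14, -3), … (4 more)
cycles differ ⇒ inequivalent

no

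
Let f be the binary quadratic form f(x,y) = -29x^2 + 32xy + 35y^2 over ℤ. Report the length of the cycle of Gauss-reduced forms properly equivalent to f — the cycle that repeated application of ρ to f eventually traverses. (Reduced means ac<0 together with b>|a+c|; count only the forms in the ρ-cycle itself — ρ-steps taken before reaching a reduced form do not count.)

D = 5084, ⌊√D⌋ = 71
river: ρ → (35,38,-26)
river: ρ → (-26,66,7)
river: ρ → (7,60,-53)
river: ρ → (-53,46,14)
river: ρ → (14,66,-13)
river: ρ → (-13,64,19)
river: ρ → (19,50,-34)
river: ρ → (-34,18,35)
river: ρ → (35,52,-17)
river: ρ → (-17,50,38)
river: ρ → (38,26,-29)
river: ρ → (-29,32,35)
ρ-cycle length = 12 (tail of 0 descent steps not counted)

12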